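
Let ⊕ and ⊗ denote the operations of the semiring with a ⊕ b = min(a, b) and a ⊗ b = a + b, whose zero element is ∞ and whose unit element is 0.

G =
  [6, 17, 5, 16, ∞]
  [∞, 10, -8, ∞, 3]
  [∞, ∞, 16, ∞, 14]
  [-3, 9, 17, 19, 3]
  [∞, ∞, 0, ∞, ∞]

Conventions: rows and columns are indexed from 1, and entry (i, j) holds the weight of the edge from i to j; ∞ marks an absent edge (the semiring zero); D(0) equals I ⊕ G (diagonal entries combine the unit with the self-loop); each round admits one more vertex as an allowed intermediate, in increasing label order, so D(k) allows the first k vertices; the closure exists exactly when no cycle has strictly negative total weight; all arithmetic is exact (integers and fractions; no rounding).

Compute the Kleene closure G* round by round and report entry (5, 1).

D(0):
  [0, 17, 5, 16, ∞]
  [∞, 0, -8, ∞, 3]
  [∞, ∞, 0, ∞, 14]
  [-3, 9, 17, 0, 3]
  [∞, ∞, 0, ∞, 0]
D(1):
  [0, 17, 5, 16, ∞]
  [∞, 0, -8, ∞, 3]
  [∞, ∞, 0, ∞, 14]
  [-3, 9, 2, 0, 3]
  [∞, ∞, 0, ∞, 0]
D(2):
  [0, 17, 5, 16, 20]
  [∞, 0, -8, ∞, 3]
  [∞, ∞, 0, ∞, 14]
  [-3, 9, 1, 0, 3]
  [∞, ∞, 0, ∞, 0]
D(3):
  [0, 17, 5, 16, 19]
  [∞, 0, -8, ∞, 3]
  [∞, ∞, 0, ∞, 14]
  [-3, 9, 1, 0, 3]
  [∞, ∞, 0, ∞, 0]
D(4):
  [0, 17, 5, 16, 19]
  [∞, 0, -8, ∞, 3]
  [∞, ∞, 0, ∞, 14]
  [-3, 9, 1, 0, 3]
  [∞, ∞, 0, ∞, 0]
D(5):
  [0, 17, 5, 16, 19]
  [∞, 0, -8, ∞, 3]
  [∞, ∞, 0, ∞, 14]
  [-3, 9, 1, 0, 3]
  [∞, ∞, 0, ∞, 0]
Answer: G*[5][1] = ∞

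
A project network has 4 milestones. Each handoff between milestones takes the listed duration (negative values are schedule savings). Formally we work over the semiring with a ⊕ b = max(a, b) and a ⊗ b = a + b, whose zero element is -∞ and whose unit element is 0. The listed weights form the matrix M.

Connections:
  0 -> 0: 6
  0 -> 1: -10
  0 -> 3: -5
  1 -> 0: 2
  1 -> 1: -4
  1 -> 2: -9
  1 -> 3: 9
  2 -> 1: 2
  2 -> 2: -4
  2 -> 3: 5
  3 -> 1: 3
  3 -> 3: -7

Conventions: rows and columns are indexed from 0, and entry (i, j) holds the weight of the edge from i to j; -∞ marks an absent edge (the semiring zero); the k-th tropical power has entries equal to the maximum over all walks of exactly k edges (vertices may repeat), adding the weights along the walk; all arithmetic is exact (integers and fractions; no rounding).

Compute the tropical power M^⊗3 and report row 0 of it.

M^⊗2:
  [12, -2, -19, 1]
  [8, 12, -13, 5]
  [4, 8, -7, 11]
  [5, -1, -6, 12]
M^⊗3:
  [18, 4, -11, 7]
  [14, 8, 3, 21]
  [10, 14, -1, 17]
  [11, 15, -10, 8]
Answer: row 0 of M^⊗3 = [18, 4, -11, 7]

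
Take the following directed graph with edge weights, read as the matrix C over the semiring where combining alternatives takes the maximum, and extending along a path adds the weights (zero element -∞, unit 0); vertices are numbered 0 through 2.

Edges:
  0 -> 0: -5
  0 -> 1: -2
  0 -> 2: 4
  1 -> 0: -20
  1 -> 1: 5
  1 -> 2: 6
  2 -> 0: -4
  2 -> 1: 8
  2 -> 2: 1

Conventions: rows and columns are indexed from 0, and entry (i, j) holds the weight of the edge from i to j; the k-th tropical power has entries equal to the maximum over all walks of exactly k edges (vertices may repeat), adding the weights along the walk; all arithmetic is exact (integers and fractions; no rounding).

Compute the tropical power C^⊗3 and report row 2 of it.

C^⊗2:
  [0, 12, 5]
  [2, 14, 11]
  [-3, 13, 14]
C^⊗3:
  [1, 17, 18]
  [7, 19, 20]
  [10, 22, 19]
Answer: row 2 of C^⊗3 = [10, 22, 19]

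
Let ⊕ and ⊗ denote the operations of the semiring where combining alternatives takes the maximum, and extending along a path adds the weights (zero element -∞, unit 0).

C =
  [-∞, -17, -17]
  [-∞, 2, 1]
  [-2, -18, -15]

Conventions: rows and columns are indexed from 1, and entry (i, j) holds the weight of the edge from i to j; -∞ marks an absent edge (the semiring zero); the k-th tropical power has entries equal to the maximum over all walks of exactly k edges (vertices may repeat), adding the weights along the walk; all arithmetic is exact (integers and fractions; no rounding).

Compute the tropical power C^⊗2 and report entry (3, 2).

C^⊗2:
  [-19, -15, -16]
  [-1, 4, 3]
  [-17, -16, -17]
Key observation: the optimum is the walk 3->2->2, with weight (-18) + 2 = -16.
Optimal value attained by: walk 3->2->2.
Answer: (C^⊗2)[3][2] = -16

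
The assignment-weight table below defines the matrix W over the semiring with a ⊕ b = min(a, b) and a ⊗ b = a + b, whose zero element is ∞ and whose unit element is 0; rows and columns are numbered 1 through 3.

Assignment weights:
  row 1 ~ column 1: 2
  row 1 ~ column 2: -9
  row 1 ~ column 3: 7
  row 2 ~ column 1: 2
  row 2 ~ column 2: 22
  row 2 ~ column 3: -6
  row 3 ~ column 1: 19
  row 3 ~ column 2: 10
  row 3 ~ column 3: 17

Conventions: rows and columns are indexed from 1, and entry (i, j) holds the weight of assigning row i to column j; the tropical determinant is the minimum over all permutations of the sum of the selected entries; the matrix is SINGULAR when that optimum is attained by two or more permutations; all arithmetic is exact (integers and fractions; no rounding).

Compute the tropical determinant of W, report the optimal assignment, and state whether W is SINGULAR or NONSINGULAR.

σ = (1, 2, 3): 2 + 22 + 17 = 41
σ = (1, 3, 2): 2 + (-6) + 10 = 6
σ = (2, 1, 3): (-9) + 2 + 17 = 10
σ = (2, 3, 1): (-9) + (-6) + 19 = 4
σ = (3, 1, 2): 7 + 2 + 10 = 19
σ = (3, 2, 1): 7 + 22 + 19 = 48
Optimal value attained by: σ = (2, 3, 1).
Answer: det⊕(W) = 4; verdict: NONSINGULAR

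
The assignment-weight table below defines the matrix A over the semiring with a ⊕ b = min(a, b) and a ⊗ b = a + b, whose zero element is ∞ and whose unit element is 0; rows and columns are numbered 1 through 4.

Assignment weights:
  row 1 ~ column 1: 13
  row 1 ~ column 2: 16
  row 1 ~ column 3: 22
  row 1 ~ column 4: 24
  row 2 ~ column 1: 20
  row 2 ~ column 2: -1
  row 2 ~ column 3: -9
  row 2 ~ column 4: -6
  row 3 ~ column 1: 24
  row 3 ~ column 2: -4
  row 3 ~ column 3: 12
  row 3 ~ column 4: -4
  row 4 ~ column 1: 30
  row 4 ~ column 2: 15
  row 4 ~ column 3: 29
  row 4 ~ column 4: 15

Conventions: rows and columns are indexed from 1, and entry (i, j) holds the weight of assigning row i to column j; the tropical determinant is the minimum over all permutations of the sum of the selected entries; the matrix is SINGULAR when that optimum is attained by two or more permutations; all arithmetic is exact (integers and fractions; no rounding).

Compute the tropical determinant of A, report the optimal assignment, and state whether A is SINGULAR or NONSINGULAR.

σ = (1, 2, 3, 4): 13 + (-1) + 12 + 15 = 39
σ = (1, 2, 4, 3): 13 + (-1) + (-4) + 29 = 37
σ = (1, 3, 2, 4): 13 + (-9) + (-4) + 15 = 15
σ = (1, 3, 4, 2): 13 + (-9) + (-4) + 15 = 15
σ = (1, 4, 2, 3): 13 + (-6) + (-4) + 29 = 32
σ = (1, 4, 3, 2): 13 + (-6) + 12 + 15 = 34
σ = (2, 1, 3, 4): 16 + 20 + 12 + 15 = 63
σ = (2, 1, 4, 3): 16 + 20 + (-4) + 29 = 61
σ = (2, 3, 1, 4): 16 + (-9) + 24 + 15 = 46
σ = (2, 3, 4, 1): 16 + (-9) + (-4) + 30 = 33
σ = (2, 4, 1, 3): 16 + (-6) + 24 + 29 = 63
σ = (2, 4, 3, 1): 16 + (-6) + 12 + 30 = 52
σ = (3, 1, 2, 4): 22 + 20 + (-4) + 15 = 53
σ = (3, 1, 4, 2): 22 + 20 + (-4) + 15 = 53
σ = (3, 2, 1, 4): 22 + (-1) + 24 + 15 = 60
σ = (3, 2, 4, 1): 22 + (-1) + (-4) + 30 = 47
σ = (3, 4, 1, 2): 22 + (-6) + 24 + 15 = 55
σ = (3, 4, 2, 1): 22 + (-6) + (-4) + 30 = 42
σ = (4, 1, 2, 3): 24 + 20 + (-4) + 29 = 69
σ = (4, 1, 3, 2): 24 + 20 + 12 + 15 = 71
σ = (4, 2, 1, 3): 24 + (-1) + 24 + 29 = 76
σ = (4, 2, 3, 1): 24 + (-1) + 12 + 30 = 65
σ = (4, 3, 1, 2): 24 + (-9) + 24 + 15 = 54
σ = (4, 3, 2, 1): 24 + (-9) + (-4) + 30 = 41
Optimal value attained by: σ = (1, 3, 2, 4).
Answer: det⊕(A) = 15; verdict: SINGULAR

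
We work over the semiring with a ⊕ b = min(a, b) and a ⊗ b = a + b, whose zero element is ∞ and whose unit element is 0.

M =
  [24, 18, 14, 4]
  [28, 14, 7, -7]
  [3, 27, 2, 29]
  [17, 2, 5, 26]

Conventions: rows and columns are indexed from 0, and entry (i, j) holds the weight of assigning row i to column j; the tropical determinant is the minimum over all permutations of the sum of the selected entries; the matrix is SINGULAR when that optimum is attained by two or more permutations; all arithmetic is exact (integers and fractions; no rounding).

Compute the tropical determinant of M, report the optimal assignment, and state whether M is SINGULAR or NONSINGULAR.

σ = (0, 1, 2, 3): 24 + 14 + 2 + 26 = 66
σ = (0, 1, 3, 2): 24 + 14 + 29 + 5 = 72
σ = (0, 2, 1, 3): 24 + 7 + 27 + 26 = 84
σ = (0, 2, 3, 1): 24 + 7 + 29 + 2 = 62
σ = (0, 3, 1, 2): 24 + (-7) + 27 + 5 = 49
σ = (0, 3, 2, 1): 24 + (-7) + 2 + 2 = 21
σ = (1, 0, 2, 3): 18 + 28 + 2 + 26 = 74
σ = (1, 0, 3, 2): 18 + 28 + 29 + 5 = 80
σ = (1, 2, 0, 3): 18 + 7 + 3 + 26 = 54
σ = (1, 2, 3, 0): 18 + 7 + 29 + 17 = 71
σ = (1, 3, 0, 2): 18 + (-7) + 3 + 5 = 19
σ = (1, 3, 2, 0): 18 + (-7) + 2 + 17 = 30
σ = (2, 0, 1, 3): 14 + 28 + 27 + 26 = 95
σ = (2, 0, 3, 1): 14 + 28 + 29 + 2 = 73
σ = (2, 1, 0, 3): 14 + 14 + 3 + 26 = 57
σ = (2, 1, 3, 0): 14 + 14 + 29 + 17 = 74
σ = (2, 3, 0, 1): 14 + (-7) + 3 + 2 = 12
σ = (2, 3, 1, 0): 14 + (-7) + 27 + 17 = 51
σ = (3, 0, 1, 2): 4 + 28 + 27 + 5 = 64
σ = (3, 0, 2, 1): 4 + 28 + 2 + 2 = 36
σ = (3, 1, 0, 2): 4 + 14 + 3 + 5 = 26
σ = (3, 1, 2, 0): 4 + 14 + 2 + 17 = 37
σ = (3, 2, 0, 1): 4 + 7 + 3 + 2 = 16
σ = (3, 2, 1, 0): 4 + 7 + 27 + 17 = 55
Optimal value attained by: σ = (2, 3, 0, 1).
Answer: det⊕(M) = 12; verdict: NONSINGULAR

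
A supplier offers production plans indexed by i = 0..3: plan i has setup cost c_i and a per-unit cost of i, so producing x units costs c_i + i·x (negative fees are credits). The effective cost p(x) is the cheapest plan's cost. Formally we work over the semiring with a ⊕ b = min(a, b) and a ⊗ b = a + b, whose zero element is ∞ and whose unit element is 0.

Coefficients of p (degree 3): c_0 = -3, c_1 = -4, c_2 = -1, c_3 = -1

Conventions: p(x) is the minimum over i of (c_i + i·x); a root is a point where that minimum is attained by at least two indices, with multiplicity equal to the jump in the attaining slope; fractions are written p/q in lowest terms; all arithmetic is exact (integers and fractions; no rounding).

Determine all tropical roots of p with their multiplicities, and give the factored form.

hull edge (i=0, c=-3) to (i=1, c=-4): slope -1, span 1
hull edge (i=1, c=-4) to (i=3, c=-1): slope 3/2, span 2
Factored form: p(x) = -1 ⊗ (x ⊕ (-3/2)) ⊗ (x ⊕ (-3/2)) ⊗ (x ⊕ 1)
Answer: roots = -3/2 (mult 2), 1 (mult 1)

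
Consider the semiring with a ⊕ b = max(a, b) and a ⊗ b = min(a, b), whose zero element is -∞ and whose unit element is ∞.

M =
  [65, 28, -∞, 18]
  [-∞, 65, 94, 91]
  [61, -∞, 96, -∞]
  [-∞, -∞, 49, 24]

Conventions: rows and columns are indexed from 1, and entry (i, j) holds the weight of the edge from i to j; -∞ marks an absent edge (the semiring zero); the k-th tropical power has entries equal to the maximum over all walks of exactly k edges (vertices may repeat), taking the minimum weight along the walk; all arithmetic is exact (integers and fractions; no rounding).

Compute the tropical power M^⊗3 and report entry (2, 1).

M^⊗2:
  [65, 28, 28, 28]
  [61, 65, 94, 65]
  [61, 28, 96, 18]
  [49, -∞, 49, 24]
M^⊗3:
  [65, 28, 28, 28]
  [61, 65, 94, 65]
  [61, 28, 96, 28]
  [49, 28, 49, 24]
Key observation: the optimum is the walk 2->2->3->1, with weight 65 min 94 min 61 = 61.
Optimal value attained by: walk 2->2->3->1.
Answer: (M^⊗3)[2][1] = 61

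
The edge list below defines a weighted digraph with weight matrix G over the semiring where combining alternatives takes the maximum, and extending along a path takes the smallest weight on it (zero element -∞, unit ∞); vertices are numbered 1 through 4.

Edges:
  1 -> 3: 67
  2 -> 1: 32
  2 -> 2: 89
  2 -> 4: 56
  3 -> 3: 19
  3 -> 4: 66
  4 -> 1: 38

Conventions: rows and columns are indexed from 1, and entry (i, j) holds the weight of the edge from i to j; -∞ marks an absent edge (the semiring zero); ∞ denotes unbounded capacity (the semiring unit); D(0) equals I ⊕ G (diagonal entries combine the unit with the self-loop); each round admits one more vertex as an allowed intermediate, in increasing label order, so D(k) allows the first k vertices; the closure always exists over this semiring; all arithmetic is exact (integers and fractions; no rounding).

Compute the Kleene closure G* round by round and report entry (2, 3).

D(0):
  [∞, -∞, 67, -∞]
  [32, ∞, -∞, 56]
  [-∞, -∞, ∞, 66]
  [38, -∞, -∞, ∞]
D(1):
  [∞, -∞, 67, -∞]
  [32, ∞, 32, 56]
  [-∞, -∞, ∞, 66]
  [38, -∞, 38, ∞]
D(2):
  [∞, -∞, 67, -∞]
  [32, ∞, 32, 56]
  [-∞, -∞, ∞, 66]
  [38, -∞, 38, ∞]
D(3):
  [∞, -∞, 67, 66]
  [32, ∞, 32, 56]
  [-∞, -∞, ∞, 66]
  [38, -∞, 38, ∞]
D(4):
  [∞, -∞, 67, 66]
  [38, ∞, 38, 56]
  [38, -∞, ∞, 66]
  [38, -∞, 38, ∞]
Answer: G*[2][3] = 38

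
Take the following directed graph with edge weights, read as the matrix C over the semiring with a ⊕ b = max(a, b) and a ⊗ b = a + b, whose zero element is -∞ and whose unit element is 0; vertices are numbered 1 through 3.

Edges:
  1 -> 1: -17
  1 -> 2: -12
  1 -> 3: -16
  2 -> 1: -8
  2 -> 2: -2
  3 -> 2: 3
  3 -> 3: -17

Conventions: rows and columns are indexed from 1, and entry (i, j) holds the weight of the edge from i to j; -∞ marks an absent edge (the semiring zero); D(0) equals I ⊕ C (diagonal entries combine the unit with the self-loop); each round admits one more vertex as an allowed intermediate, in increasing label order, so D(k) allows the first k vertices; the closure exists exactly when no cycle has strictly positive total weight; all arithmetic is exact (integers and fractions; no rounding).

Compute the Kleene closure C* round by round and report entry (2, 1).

D(0):
  [0, -12, -16]
  [-8, 0, -∞]
  [-∞, 3, 0]
D(1):
  [0, -12, -16]
  [-8, 0, -24]
  [-∞, 3, 0]
D(2):
  [0, -12, -16]
  [-8, 0, -24]
  [-5, 3, 0]
D(3):
  [0, -12, -16]
  [-8, 0, -24]
  [-5, 3, 0]
Answer: C*[2][1] = -8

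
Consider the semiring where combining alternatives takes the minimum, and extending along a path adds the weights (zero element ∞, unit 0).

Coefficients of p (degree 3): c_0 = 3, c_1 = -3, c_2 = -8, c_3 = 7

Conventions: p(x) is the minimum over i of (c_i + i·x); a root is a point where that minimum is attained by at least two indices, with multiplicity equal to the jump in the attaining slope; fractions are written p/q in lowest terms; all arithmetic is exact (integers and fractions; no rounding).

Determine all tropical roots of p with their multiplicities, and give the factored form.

hull edge (i=0, c=3) to (i=1, c=-3): slope -6, span 1
hull edge (i=1, c=-3) to (i=2, c=-8): slope -5, span 1
hull edge (i=2, c=-8) to (i=3, c=7): slope 15, span 1
Factored form: p(x) = 7 ⊗ (x ⊕ (-15)) ⊗ (x ⊕ 5) ⊗ (x ⊕ 6)
Answer: roots = -15 (mult 1), 5 (mult 1), 6 (mult 1)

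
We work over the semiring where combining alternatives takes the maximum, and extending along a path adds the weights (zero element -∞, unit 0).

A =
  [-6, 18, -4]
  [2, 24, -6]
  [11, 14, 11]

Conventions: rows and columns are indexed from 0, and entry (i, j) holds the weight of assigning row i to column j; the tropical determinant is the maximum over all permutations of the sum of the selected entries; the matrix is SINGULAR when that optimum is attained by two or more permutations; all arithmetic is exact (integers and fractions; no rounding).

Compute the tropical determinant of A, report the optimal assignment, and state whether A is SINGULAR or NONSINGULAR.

σ = (0, 1, 2): (-6) + 24 + 11 = 29
σ = (0, 2, 1): (-6) + (-6) + 14 = 2
σ = (1, 0, 2): 18 + 2 + 11 = 31
σ = (1, 2, 0): 18 + (-6) + 11 = 23
σ = (2, 0, 1): (-4) + 2 + 14 = 12
σ = (2, 1, 0): (-4) + 24 + 11 = 31
Optimal value attained by: σ = (1, 0, 2).
Answer: det⊕(A) = 31; verdict: SINGULAR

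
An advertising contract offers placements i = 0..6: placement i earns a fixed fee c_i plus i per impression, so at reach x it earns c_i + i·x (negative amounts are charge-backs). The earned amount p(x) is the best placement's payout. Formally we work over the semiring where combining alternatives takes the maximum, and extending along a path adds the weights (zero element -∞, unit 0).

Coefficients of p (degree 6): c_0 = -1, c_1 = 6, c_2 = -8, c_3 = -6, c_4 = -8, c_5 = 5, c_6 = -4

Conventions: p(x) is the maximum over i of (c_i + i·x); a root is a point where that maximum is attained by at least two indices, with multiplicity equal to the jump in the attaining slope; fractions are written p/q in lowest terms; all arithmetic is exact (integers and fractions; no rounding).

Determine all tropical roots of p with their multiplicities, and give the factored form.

hull edge (i=0, c=-1) to (i=1, c=6): slope 7, span 1
hull edge (i=1, c=6) to (i=5, c=5): slope -1/4, span 4
hull edge (i=5, c=5) to (i=6, c=-4): slope -9, span 1
Factored form: p(x) = -4 ⊗ (x ⊕ (-7)) ⊗ (x ⊕ 1/4) ⊗ (x ⊕ 1/4) ⊗ (x ⊕ 1/4) ⊗ (x ⊕ 1/4) ⊗ (x ⊕ 9)
Answer: roots = -7 (mult 1), 1/4 (mult 4), 9 (mult 1)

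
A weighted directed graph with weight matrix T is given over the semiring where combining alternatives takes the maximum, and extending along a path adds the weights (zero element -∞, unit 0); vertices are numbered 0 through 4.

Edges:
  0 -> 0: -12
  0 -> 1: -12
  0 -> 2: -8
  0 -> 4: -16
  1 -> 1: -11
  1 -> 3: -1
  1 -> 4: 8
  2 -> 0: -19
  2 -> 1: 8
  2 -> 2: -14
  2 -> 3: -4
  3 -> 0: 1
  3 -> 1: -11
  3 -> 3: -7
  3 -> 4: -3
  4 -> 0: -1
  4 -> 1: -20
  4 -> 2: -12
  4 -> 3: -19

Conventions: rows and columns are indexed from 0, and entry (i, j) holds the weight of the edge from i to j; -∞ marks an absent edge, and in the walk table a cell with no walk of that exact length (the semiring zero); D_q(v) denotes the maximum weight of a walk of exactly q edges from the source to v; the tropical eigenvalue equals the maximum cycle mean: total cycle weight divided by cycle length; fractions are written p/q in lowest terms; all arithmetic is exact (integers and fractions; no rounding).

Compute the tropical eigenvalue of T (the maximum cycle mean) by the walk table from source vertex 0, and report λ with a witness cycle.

q=0: [0, -∞, -∞, -∞, -∞]
q=1: [-12, -12, -8, -∞, -16]
q=2: [-17, 0, -20, -12, -4]
q=3: [-5, -11, -16, -1, 8]
q=4: [7, -8, -4, -8, -3]
q=5: [-4, 4, -1, -8, 0]
Optimal cycle mean attained by: cycle 0->2->1->4->0, total (-8) + 8 + 8 + (-1), length 4.
Answer: λ = 7/4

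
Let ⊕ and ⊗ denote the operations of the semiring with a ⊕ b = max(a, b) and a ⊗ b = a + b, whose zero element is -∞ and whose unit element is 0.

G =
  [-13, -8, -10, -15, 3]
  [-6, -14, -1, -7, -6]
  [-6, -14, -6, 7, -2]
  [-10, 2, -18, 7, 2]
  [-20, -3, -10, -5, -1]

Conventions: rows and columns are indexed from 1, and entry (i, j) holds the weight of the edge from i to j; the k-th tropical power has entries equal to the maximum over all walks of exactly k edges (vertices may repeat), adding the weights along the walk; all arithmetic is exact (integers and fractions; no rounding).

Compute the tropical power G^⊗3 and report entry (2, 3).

G^⊗2:
  [-14, 0, -7, -2, 2]
  [-7, -5, -7, 6, -3]
  [-3, 9, -11, 14, 9]
  [-3, 9, 1, 14, 9]
  [-9, -3, -4, 2, -2]
G^⊗3:
  [-6, 0, -1, 5, 1]
  [-4, 8, -6, 13, 8]
  [4, 16, 8, 21, 16]
  [4, 16, 8, 21, 16]
  [-8, 4, -4, 9, 4]
Key observation: the optimum is the walk 2->4->2->3, with weight (-7) + 2 + (-1) = -6.
Optimal value attained by: walk 2->4->2->3.
Answer: (G^⊗3)[2][3] = -6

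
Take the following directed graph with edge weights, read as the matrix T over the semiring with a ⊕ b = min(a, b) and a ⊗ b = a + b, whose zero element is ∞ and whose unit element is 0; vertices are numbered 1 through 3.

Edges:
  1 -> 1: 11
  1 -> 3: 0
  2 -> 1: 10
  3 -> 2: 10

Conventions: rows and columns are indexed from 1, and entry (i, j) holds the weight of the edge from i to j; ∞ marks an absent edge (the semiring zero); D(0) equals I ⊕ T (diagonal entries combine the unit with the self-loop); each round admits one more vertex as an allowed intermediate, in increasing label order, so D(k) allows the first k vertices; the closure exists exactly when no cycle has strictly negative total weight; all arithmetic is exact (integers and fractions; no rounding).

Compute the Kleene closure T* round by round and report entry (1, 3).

D(0):
  [0, ∞, 0]
  [10, 0, ∞]
  [∞, 10, 0]
D(1):
  [0, ∞, 0]
  [10, 0, 10]
  [∞, 10, 0]
D(2):
  [0, ∞, 0]
  [10, 0, 10]
  [20, 10, 0]
D(3):
  [0, 10, 0]
  [10, 0, 10]
  [20, 10, 0]
Answer: T*[1][3] = 0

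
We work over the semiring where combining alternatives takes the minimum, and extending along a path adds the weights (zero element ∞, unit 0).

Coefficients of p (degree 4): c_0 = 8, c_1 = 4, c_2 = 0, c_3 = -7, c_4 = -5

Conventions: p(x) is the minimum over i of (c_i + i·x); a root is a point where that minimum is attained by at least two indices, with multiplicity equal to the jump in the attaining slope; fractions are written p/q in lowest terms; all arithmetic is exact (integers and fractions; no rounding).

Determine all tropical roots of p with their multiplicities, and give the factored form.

hull edge (i=0, c=8) to (i=3, c=-7): slope -5, span 3
hull edge (i=3, c=-7) to (i=4, c=-5): slope 2, span 1
Factored form: p(x) = -5 ⊗ (x ⊕ (-2)) ⊗ (x ⊕ 5) ⊗ (x ⊕ 5) ⊗ (x ⊕ 5)
Answer: roots = -2 (mult 1), 5 (mult 3)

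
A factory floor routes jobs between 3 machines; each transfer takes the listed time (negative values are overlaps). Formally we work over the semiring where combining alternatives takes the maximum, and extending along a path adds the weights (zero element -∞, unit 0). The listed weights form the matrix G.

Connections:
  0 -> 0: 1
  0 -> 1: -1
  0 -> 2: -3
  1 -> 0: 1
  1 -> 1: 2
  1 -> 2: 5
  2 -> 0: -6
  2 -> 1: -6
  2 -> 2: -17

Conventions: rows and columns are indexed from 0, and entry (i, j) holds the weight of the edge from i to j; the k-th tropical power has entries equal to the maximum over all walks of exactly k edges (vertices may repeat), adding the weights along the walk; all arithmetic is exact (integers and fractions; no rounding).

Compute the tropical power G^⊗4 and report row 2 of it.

G^⊗2:
  [2, 1, 4]
  [3, 4, 7]
  [-5, -4, -1]
G^⊗3:
  [3, 3, 6]
  [5, 6, 9]
  [-3, -2, 1]
G^⊗4:
  [4, 5, 8]
  [7, 8, 11]
  [-1, 0, 3]
Answer: row 2 of G^⊗4 = [-1, 0, 3]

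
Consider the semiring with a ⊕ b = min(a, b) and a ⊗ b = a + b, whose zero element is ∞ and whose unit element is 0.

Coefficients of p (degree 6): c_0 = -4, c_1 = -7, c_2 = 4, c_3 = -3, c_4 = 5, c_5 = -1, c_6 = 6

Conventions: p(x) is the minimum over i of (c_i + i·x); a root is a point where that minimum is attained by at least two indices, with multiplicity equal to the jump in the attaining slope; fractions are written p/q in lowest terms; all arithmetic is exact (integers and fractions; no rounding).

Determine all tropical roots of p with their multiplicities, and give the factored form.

hull edge (i=0, c=-4) to (i=1, c=-7): slope -3, span 1
hull edge (i=1, c=-7) to (i=5, c=-1): slope 3/2, span 4
hull edge (i=5, c=-1) to (i=6, c=6): slope 7, span 1
Factored form: p(x) = 6 ⊗ (x ⊕ (-7)) ⊗ (x ⊕ (-3/2)) ⊗ (x ⊕ (-3/2)) ⊗ (x ⊕ (-3/2)) ⊗ (x ⊕ (-3/2)) ⊗ (x ⊕ 3)
Answer: roots = -7 (mult 1), -3/2 (mult 4), 3 (mult 1)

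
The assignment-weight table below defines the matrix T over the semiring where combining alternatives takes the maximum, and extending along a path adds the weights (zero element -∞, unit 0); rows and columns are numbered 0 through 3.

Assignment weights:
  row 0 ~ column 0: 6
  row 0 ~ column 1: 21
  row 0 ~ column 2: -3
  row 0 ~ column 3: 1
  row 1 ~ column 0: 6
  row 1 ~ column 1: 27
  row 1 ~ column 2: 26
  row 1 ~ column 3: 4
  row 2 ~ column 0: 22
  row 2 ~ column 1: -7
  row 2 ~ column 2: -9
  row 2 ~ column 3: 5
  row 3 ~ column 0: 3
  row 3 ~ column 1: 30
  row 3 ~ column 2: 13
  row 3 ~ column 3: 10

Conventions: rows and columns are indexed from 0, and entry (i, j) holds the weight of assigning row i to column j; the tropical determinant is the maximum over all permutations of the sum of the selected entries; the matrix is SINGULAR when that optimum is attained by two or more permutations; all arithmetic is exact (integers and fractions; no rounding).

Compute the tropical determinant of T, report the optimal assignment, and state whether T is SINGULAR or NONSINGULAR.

σ = (0, 1, 2, 3): 6 + 27 + (-9) + 10 = 34
σ = (0, 1, 3, 2): 6 + 27 + 5 + 13 = 51
σ = (0, 2, 1, 3): 6 + 26 + (-7) + 10 = 35
σ = (0, 2, 3, 1): 6 + 26 + 5 + 30 = 67
σ = (0, 3, 1, 2): 6 + 4 + (-7) + 13 = 16
σ = (0, 3, 2, 1): 6 + 4 + (-9) + 30 = 31
σ = (1, 0, 2, 3): 21 + 6 + (-9) + 10 = 28
σ = (1, 0, 3, 2): 21 + 6 + 5 + 13 = 45
σ = (1, 2, 0, 3): 21 + 26 + 22 + 10 = 79
σ = (1, 2, 3, 0): 21 + 26 + 5 + 3 = 55
σ = (1, 3, 0, 2): 21 + 4 + 22 + 13 = 60
σ = (1, 3, 2, 0): 21 + 4 + (-9) + 3 = 19
σ = (2, 0, 1, 3): (-3) + 6 + (-7) + 10 = 6
σ = (2, 0, 3, 1): (-3) + 6 + 5 + 30 = 38
σ = (2, 1, 0, 3): (-3) + 27 + 22 + 10 = 56
σ = (2, 1, 3, 0): (-3) + 27 + 5 + 3 = 32
σ = (2, 3, 0, 1): (-3) + 4 + 22 + 30 = 53
σ = (2, 3, 1, 0): (-3) + 4 + (-7) + 3 = -3
σ = (3, 0, 1, 2): 1 + 6 + (-7) + 13 = 13
σ = (3, 0, 2, 1): 1 + 6 + (-9) + 30 = 28
σ = (3, 1, 0, 2): 1 + 27 + 22 + 13 = 63
σ = (3, 1, 2, 0): 1 + 27 + (-9) + 3 = 22
σ = (3, 2, 0, 1): 1 + 26 + 22 + 30 = 79
σ = (3, 2, 1, 0): 1 + 26 + (-7) + 3 = 23
Optimal value attained by: σ = (1, 2, 0, 3).
Answer: det⊕(T) = 79; verdict: SINGULAR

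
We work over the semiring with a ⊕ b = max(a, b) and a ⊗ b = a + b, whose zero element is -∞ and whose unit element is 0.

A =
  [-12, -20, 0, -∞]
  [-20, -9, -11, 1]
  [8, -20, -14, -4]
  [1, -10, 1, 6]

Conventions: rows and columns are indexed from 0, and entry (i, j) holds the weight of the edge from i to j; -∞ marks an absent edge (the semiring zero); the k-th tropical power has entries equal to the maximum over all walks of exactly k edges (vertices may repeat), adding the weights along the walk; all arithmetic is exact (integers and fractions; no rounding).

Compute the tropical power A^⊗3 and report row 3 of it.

A^⊗2:
  [8, -20, -12, -4]
  [2, -9, 2, 7]
  [-3, -12, 8, 2]
  [9, -4, 7, 12]
A^⊗3:
  [-3, -12, 8, 2]
  [10, -3, 8, 13]
  [16, -8, 3, 8]
  [15, 2, 13, 18]
Answer: row 3 of A^⊗3 = [15, 2, 13, 18]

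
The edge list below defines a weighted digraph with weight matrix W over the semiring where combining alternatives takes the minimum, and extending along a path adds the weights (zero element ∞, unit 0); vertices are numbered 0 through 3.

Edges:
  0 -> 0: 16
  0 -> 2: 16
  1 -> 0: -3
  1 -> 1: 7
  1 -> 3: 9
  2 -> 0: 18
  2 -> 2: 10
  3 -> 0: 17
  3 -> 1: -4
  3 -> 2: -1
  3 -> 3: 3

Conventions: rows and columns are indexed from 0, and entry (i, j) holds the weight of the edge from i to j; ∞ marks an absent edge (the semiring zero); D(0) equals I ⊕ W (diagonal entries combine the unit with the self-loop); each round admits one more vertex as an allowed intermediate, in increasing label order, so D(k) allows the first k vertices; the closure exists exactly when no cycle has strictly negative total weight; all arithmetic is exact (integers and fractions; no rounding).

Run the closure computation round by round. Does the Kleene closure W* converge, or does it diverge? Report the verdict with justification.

D(0):
  [0, ∞, 16, ∞]
  [-3, 0, ∞, 9]
  [18, ∞, 0, ∞]
  [17, -4, -1, 0]
D(1):
  [0, ∞, 16, ∞]
  [-3, 0, 13, 9]
  [18, ∞, 0, ∞]
  [17, -4, -1, 0]
D(2):
  [0, ∞, 16, ∞]
  [-3, 0, 13, 9]
  [18, ∞, 0, ∞]
  [-7, -4, -1, 0]
D(3):
  [0, ∞, 16, ∞]
  [-3, 0, 13, 9]
  [18, ∞, 0, ∞]
  [-7, -4, -1, 0]
D(4):
  [0, ∞, 16, ∞]
  [-3, 0, 8, 9]
  [18, ∞, 0, ∞]
  [-7, -4, -1, 0]
Key observation: every diagonal entry stays at the unit through all rounds, so no improving cycle exists.
Answer: CONVERGES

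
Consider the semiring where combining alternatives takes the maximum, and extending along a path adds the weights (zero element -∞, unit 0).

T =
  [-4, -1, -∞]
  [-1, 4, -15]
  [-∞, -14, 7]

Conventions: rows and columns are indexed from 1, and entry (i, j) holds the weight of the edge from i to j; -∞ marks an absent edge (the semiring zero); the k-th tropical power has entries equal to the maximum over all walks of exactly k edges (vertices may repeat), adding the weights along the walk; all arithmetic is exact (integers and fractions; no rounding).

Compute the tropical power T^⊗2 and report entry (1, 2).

T^⊗2:
  [-2, 3, -16]
  [3, 8, -8]
  [-15, -7, 14]
Key observation: the optimum is the walk 1->2->2, with weight (-1) + 4 = 3.
Optimal value attained by: walk 1->2->2.
Answer: (T^⊗2)[1][2] = 3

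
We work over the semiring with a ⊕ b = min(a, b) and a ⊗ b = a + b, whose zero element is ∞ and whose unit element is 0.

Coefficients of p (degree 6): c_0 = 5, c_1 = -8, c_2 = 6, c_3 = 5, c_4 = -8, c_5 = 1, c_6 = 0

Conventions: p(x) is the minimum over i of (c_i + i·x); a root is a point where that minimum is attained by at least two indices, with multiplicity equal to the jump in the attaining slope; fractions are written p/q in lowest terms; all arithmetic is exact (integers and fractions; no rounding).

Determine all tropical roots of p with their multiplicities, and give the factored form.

hull edge (i=0, c=5) to (i=1, c=-8): slope -13, span 1
hull edge (i=1, c=-8) to (i=4, c=-8): slope 0, span 3
hull edge (i=4, c=-8) to (i=6, c=0): slope 4, span 2
Factored form: p(x) = 0 ⊗ (x ⊕ (-4)) ⊗ (x ⊕ (-4)) ⊗ (x ⊕ 0) ⊗ (x ⊕ 0) ⊗ (x ⊕ 0) ⊗ (x ⊕ 13)
Answer: roots = -4 (mult 2), 0 (mult 3), 13 (mult 1)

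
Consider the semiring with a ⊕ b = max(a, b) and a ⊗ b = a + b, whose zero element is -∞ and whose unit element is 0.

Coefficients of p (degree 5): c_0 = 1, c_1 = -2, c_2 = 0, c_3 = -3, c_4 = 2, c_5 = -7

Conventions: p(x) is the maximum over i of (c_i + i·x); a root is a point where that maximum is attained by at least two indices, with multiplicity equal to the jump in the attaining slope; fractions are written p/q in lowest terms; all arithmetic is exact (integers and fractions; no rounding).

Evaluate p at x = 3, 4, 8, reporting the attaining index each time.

p(3) = max(1+0·3=1, -2+1·3=1, 0+2·3=6, -3+3·3=6, 2+4·3=14, -7+5·3=8) = 14 (attained by i=4)
p(4) = max(1+0·4=1, -2+1·4=2, 0+2·4=8, -3+3·4=9, 2+4·4=18, -7+5·4=13) = 18 (attained by i=4)
p(8) = max(1+0·8=1, -2+1·8=6, 0+2·8=16, -3+3·8=21, 2+4·8=34, -7+5·8=33) = 34 (attained by i=4)
Answer: p(3) = 14; p(4) = 18; p(8) = 34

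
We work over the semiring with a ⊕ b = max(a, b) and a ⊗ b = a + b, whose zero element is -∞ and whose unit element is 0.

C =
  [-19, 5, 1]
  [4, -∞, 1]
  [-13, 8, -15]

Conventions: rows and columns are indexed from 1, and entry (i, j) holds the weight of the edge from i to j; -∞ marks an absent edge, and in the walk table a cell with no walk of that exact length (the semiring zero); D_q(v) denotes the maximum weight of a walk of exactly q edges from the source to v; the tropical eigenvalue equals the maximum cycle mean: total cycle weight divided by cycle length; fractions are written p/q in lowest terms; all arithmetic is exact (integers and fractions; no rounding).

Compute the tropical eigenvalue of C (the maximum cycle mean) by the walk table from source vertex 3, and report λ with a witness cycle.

q=0: [-∞, -∞, 0]
q=1: [-13, 8, -15]
q=2: [12, -7, 9]
q=3: [-3, 17, 13]
Optimal cycle mean attained by: cycle 1->2->1, total 5 + 4, length 2.
Answer: λ = 9/2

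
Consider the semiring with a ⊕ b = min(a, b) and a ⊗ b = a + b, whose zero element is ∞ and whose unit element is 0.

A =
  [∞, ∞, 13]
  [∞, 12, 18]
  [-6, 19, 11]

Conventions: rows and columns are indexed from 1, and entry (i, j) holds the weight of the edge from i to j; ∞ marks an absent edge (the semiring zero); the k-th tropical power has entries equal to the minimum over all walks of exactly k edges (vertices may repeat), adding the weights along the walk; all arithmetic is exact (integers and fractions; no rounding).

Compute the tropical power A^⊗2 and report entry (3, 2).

A^⊗2:
  [7, 32, 24]
  [12, 24, 29]
  [5, 30, 7]
Key observation: the optimum is the walk 3->3->2, with weight 11 + 19 = 30.
Optimal value attained by: walk 3->3->2.
Answer: (A^⊗2)[3][2] = 30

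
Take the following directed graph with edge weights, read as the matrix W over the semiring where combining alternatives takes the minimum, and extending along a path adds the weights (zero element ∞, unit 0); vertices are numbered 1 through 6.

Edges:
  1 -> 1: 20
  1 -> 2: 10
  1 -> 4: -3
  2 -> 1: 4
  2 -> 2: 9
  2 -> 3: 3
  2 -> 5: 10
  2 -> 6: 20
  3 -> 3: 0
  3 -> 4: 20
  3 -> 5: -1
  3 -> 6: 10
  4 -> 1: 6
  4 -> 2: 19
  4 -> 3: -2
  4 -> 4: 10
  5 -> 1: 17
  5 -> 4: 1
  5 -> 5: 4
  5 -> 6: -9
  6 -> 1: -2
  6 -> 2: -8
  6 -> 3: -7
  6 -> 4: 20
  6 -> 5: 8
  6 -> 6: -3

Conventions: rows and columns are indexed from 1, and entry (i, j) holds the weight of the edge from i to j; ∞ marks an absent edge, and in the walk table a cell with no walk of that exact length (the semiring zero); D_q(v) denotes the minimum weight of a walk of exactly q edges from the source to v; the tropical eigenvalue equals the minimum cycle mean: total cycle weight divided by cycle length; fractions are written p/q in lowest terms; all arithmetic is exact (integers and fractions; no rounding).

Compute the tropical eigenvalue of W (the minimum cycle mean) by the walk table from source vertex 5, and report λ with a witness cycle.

q=0: [∞, ∞, ∞, ∞, 0, ∞]
q=1: [17, ∞, ∞, 1, 4, -9]
q=2: [-11, -17, -16, 5, -1, -12]
q=3: [-14, -20, -19, -14, -17, -15]
q=4: [-17, -23, -22, -17, -20, -26]
q=5: [-28, -34, -33, -20, -23, -29]
q=6: [-31, -37, -36, -31, -34, -32]
Optimal cycle mean attained by: cycle 3->5->6->3, total (-1) + (-9) + (-7), length 3.
Answer: λ = -17/3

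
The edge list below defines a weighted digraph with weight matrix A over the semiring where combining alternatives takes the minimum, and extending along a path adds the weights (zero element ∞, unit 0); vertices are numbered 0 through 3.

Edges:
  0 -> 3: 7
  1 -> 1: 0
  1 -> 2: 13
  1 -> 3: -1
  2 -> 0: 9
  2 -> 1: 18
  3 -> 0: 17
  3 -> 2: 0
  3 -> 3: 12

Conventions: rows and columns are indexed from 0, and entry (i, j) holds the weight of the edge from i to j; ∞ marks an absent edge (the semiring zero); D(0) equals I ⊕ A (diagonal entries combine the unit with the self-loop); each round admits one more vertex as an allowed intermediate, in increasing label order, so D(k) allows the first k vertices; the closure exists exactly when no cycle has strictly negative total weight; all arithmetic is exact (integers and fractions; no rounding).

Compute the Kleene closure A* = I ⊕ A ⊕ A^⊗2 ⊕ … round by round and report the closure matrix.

D(0):
  [0, ∞, ∞, 7]
  [∞, 0, 13, -1]
  [9, 18, 0, ∞]
  [17, ∞, 0, 0]
D(1):
  [0, ∞, ∞, 7]
  [∞, 0, 13, -1]
  [9, 18, 0, 16]
  [17, ∞, 0, 0]
D(2):
  [0, ∞, ∞, 7]
  [∞, 0, 13, -1]
  [9, 18, 0, 16]
  [17, ∞, 0, 0]
D(3):
  [0, ∞, ∞, 7]
  [22, 0, 13, -1]
  [9, 18, 0, 16]
  [9, 18, 0, 0]
D(4):
  [0, 25, 7, 7]
  [8, 0, -1, -1]
  [9, 18, 0, 16]
  [9, 18, 0, 0]
Answer: A* = [[0, 25, 7, 7], [8, 0, -1, -1], [9, 18, 0, 16], [9, 18, 0, 0]]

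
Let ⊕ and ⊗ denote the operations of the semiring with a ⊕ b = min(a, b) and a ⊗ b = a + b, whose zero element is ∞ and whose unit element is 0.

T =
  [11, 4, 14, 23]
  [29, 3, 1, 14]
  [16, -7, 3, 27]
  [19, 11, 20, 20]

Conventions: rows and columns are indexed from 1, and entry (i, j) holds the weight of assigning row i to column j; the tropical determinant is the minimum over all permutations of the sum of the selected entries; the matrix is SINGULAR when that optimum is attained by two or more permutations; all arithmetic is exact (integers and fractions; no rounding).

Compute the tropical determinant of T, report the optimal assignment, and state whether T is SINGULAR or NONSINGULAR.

σ = (1, 2, 3, 4): 11 + 3 + 3 + 20 = 37
σ = (1, 2, 4, 3): 11 + 3 + 27 + 20 = 61
σ = (1, 3, 2, 4): 11 + 1 + (-7) + 20 = 25
σ = (1, 3, 4, 2): 11 + 1 + 27 + 11 = 50
σ = (1, 4, 2, 3): 11 + 14 + (-7) + 20 = 38
σ = (1, 4, 3, 2): 11 + 14 + 3 + 11 = 39
σ = (2, 1, 3, 4): 4 + 29 + 3 + 20 = 56
σ = (2, 1, 4, 3): 4 + 29 + 27 + 20 = 80
σ = (2, 3, 1, 4): 4 + 1 + 16 + 20 = 41
σ = (2, 3, 4, 1): 4 + 1 + 27 + 19 = 51
σ = (2, 4, 1, 3): 4 + 14 + 16 + 20 = 54
σ = (2, 4, 3, 1): 4 + 14 + 3 + 19 = 40
σ = (3, 1, 2, 4): 14 + 29 + (-7) + 20 = 56
σ = (3, 1, 4, 2): 14 + 29 + 27 + 11 = 81
σ = (3, 2, 1, 4): 14 + 3 + 16 + 20 = 53
σ = (3, 2, 4, 1): 14 + 3 + 27 + 19 = 63
σ = (3, 4, 1, 2): 14 + 14 + 16 + 11 = 55
σ = (3, 4, 2, 1): 14 + 14 + (-7) + 19 = 40
σ = (4, 1, 2, 3): 23 + 29 + (-7) + 20 = 65
σ = (4, 1, 3, 2): 23 + 29 + 3 + 11 = 66
σ = (4, 2, 1, 3): 23 + 3 + 16 + 20 = 62
σ = (4, 2, 3, 1): 23 + 3 + 3 + 19 = 48
σ = (4, 3, 1, 2): 23 + 1 + 16 + 11 = 51
σ = (4, 3, 2, 1): 23 + 1 + (-7) + 19 = 36
Optimal value attained by: σ = (1, 3, 2, 4).
Answer: det⊕(T) = 25; verdict: NONSINGULAR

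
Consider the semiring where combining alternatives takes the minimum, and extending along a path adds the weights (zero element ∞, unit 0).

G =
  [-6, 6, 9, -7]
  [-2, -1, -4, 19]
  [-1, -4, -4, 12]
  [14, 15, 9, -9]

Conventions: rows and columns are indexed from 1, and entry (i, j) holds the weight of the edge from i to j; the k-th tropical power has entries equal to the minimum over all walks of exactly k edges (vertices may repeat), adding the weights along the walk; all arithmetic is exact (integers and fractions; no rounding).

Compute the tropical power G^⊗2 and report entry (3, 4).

G^⊗2:
  [-12, 0, 2, -16]
  [-8, -8, -8, -9]
  [-7, -8, -8, -8]
  [5, 5, 0, -18]
Key observation: the optimum is the walk 3->1->4, with weight (-1) + (-7) = -8.
Optimal value attained by: walk 3->1->4.
Answer: (G^⊗2)[3][4] = -8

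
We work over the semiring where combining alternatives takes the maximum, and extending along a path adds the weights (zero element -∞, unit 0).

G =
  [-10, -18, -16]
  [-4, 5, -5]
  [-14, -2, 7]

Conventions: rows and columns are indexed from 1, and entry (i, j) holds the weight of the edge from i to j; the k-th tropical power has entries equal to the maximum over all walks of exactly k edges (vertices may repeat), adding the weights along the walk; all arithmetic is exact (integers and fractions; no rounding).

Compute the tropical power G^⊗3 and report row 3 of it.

G^⊗2:
  [-20, -13, -9]
  [1, 10, 2]
  [-6, 5, 14]
G^⊗3:
  [-17, -8, -2]
  [6, 15, 9]
  [1, 12, 21]
Answer: row 3 of G^⊗3 = [1, 12, 21]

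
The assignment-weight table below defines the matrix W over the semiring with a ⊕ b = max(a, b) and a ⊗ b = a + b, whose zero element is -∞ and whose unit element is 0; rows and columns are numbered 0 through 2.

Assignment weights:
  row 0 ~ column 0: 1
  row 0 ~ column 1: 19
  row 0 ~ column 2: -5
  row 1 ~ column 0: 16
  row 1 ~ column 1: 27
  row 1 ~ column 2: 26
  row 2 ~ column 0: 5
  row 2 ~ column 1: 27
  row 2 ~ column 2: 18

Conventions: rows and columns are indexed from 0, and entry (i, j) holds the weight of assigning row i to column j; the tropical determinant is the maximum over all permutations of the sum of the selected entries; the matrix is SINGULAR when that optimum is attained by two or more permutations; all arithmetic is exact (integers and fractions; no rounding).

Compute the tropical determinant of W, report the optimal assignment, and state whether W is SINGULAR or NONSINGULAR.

σ = (0, 1, 2): 1 + 27 + 18 = 46
σ = (0, 2, 1): 1 + 26 + 27 = 54
σ = (1, 0, 2): 19 + 16 + 18 = 53
σ = (1, 2, 0): 19 + 26 + 5 = 50
σ = (2, 0, 1): (-5) + 16 + 27 = 38
σ = (2, 1, 0): (-5) + 27 + 5 = 27
Optimal value attained by: σ = (0, 2, 1).
Answer: det⊕(W) = 54; verdict: NONSINGULAR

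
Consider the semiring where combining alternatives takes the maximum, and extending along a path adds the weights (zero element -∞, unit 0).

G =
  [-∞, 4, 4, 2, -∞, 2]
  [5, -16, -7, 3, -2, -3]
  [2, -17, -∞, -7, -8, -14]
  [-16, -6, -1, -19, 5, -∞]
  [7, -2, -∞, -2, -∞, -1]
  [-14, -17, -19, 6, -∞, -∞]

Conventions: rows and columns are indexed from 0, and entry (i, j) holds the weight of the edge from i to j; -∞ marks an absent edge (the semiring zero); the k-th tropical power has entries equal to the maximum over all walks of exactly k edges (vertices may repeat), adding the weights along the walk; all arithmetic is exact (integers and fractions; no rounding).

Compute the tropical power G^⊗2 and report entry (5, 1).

G^⊗2:
  [9, -4, 1, 8, 7, 1]
  [5, 9, 9, 7, 8, 7]
  [-1, 6, 6, 4, -2, 4]
  [12, 3, -12, 3, -8, 4]
  [3, 11, 11, 9, 3, 9]
  [-10, 0, 5, -12, 11, -12]
Key observation: the optimum is the walk 5->3->1, with weight 6 + (-6) = 0.
Optimal value attained by: walk 5->3->1.
Answer: (G^⊗2)[5][1] = 0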